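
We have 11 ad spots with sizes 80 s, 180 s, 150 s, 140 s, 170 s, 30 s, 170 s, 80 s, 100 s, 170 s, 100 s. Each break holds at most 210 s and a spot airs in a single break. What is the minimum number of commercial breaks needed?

8

Total = 180 + 170 + 170 + 170 + 150 + 140 + 100 + 100 + 80 + 80 + 30 = 1370 s.
Lower bound: ⌈1370/210⌉ = 7 commercial breaks.
A packing using 8 commercial breaks:
  break 1: 180 + 30 = 210
  break 2: 170 = 170
  break 3: 170 = 170
  break 4: 170 = 170
  break 5: 150 = 150
  break 6: 140 = 140
  break 7: 100 + 100 = 200
  break 8: 80 + 80 = 160
No arrangement into 7 commercial breaks stays within capacity, so 8 is optimal.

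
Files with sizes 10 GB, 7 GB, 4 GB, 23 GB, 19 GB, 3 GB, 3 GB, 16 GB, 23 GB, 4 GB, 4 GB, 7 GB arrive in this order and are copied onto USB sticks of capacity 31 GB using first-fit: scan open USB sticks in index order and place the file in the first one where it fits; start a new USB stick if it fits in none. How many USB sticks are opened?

5

  10 → USB stick 1 (new)  [load 10/31]
  7 → USB stick 1  [load 17/31]
  4 → USB stick 1  [load 21/31]
  23 → USB stick 2 (new)  [load 23/31]
  19 → USB stick 3 (new)  [load 19/31]
  3 → USB stick 1  [load 24/31]
  3 → USB stick 1  [load 27/31]
  16 → USB stick 4 (new)  [load 16/31]
  23 → USB stick 5 (new)  [load 23/31]
  4 → USB stick 1  [load 31/31]
  4 → USB stick 2  [load 27/31]
  7 → USB stick 3  [load 26/31]
5 USB sticks opened.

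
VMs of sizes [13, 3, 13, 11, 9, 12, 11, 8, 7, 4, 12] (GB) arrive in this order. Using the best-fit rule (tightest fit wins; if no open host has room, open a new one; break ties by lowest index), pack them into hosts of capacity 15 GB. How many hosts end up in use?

8

  13 → host 1 (new)  [load 13/15]
  3 → host 2 (new)  [load 3/15]
  13 → host 3 (new)  [load 13/15]
  11 → host 2  [load 14/15]
  9 → host 4 (new)  [load 9/15]
  12 → host 5 (new)  [load 12/15]
  11 → host 6 (new)  [load 11/15]
  8 → host 7 (new)  [load 8/15]
  7 → host 7  [load 15/15]
  4 → host 6  [load 15/15]
  12 → host 8 (new)  [load 12/15]
8 hosts opened.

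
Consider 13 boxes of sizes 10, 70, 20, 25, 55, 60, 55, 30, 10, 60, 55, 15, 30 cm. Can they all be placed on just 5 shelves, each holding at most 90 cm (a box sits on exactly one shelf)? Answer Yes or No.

No

Total = 495 cm; ⌈495/90⌉ = 6.
At least 6 shelves are required, but only 5 are allowed.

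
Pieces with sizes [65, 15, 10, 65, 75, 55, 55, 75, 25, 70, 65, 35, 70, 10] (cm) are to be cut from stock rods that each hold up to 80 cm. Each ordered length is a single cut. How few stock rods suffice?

Total = 75 + 75 + 70 + 70 + 65 + 65 + 65 + 55 + 55 + 35 + 25 + 15 + 10 + 10 = 690 cm.
Lower bound: ⌈690/80⌉ = 9 stock rods.
A packing using 10 stock rods:
  stock rod 1: 75 = 75
  stock rod 2: 75 = 75
  stock rod 3: 70 + 10 = 80
  stock rod 4: 70 + 10 = 80
  stock rod 5: 65 + 15 = 80
  stock rod 6: 65 = 65
  stock rod 7: 65 = 65
  stock rod 8: 55 + 25 = 80
  stock rod 9: 55 = 55
  stock rod 10: 35 = 35
No arrangement into 9 stock rods stays within capacity, so 10 is optimal.

10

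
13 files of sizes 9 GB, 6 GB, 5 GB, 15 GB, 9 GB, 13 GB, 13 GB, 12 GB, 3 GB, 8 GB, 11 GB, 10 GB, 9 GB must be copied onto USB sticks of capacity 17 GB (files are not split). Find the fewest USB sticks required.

Total = 15 + 13 + 13 + 12 + 11 + 10 + 9 + 9 + 9 + 8 + 6 + 5 + 3 = 123 GB.
Lower bound: ⌈123/17⌉ = 8 USB sticks.
Also, 9 files each exceed 17/2 GB, and no two of those can share a USB stick, so at least 9 USB sticks are needed.
A packing using 9 USB sticks:
  USB stick 1: 15 = 15
  USB stick 2: 13 + 3 = 16
  USB stick 3: 13 = 13
  USB stick 4: 12 + 5 = 17
  USB stick 5: 11 + 6 = 17
  USB stick 6: 10 = 10
  USB stick 7: 9 + 8 = 17
  USB stick 8: 9 = 9
  USB stick 9: 9 = 9
This matches the lower bound, so 9 is optimal.

9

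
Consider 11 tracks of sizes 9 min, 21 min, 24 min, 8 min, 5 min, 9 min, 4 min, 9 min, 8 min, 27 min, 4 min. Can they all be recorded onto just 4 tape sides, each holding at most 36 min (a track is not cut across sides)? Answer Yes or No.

Yes

A valid assignment using 4 tape sides:
  side 1: 27 + 9 = 36
  side 2: 24 + 9 = 33
  side 3: 21 + 9 + 5 = 35
  side 4: 8 + 8 + 4 + 4 = 24
Every load is within 36 min, so 4 tape sides suffice.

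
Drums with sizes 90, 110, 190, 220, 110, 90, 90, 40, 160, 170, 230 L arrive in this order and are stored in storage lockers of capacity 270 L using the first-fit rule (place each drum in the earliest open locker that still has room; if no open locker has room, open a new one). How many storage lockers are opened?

  90 → locker 1 (new)  [load 90/270]
  110 → locker 1  [load 200/270]
  190 → locker 2 (new)  [load 190/270]
  220 → locker 3 (new)  [load 220/270]
  110 → locker 4 (new)  [load 110/270]
  90 → locker 4  [load 200/270]
  90 → locker 5 (new)  [load 90/270]
  40 → locker 1  [load 240/270]
  160 → locker 5  [load 250/270]
  170 → locker 6 (new)  [load 170/270]
  230 → locker 7 (new)  [load 230/270]
7 storage lockers opened.

7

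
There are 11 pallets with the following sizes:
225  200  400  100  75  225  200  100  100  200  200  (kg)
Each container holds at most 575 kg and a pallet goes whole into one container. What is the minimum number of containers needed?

4

Total = 400 + 225 + 225 + 200 + 200 + 200 + 200 + 100 + 100 + 100 + 75 = 2025 kg.
Lower bound: ⌈2025/575⌉ = 4 containers.
A packing using 4 containers:
  container 1: 400 + 100 + 75 = 575
  container 2: 225 + 225 + 100 = 550
  container 3: 200 + 200 + 100 = 500
  container 4: 200 + 200 = 400
This matches the lower bound, so 4 is optimal.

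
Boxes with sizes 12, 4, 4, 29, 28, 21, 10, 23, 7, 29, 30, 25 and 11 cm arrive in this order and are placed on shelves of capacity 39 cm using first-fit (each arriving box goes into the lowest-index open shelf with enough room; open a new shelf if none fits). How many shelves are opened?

8

  12 → shelf 1 (new)  [load 12/39]
  4 → shelf 1  [load 16/39]
  4 → shelf 1  [load 20/39]
  29 → shelf 2 (new)  [load 29/39]
  28 → shelf 3 (new)  [load 28/39]
  21 → shelf 4 (new)  [load 21/39]
  10 → shelf 1  [load 30/39]
  23 → shelf 5 (new)  [load 23/39]
  7 → shelf 1  [load 37/39]
  29 → shelf 6 (new)  [load 29/39]
  30 → shelf 7 (new)  [load 30/39]
  25 → shelf 8 (new)  [load 25/39]
  11 → shelf 3  [load 39/39]
8 shelves opened.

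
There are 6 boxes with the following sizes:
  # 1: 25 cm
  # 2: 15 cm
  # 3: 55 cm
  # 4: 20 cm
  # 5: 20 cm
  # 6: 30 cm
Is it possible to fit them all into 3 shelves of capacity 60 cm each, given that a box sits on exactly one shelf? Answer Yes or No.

Yes

A valid assignment using 3 shelves:
  shelf 1: 55 = 55
  shelf 2: 30 + 25 = 55
  shelf 3: 20 + 20 + 15 = 55
Every load is within 60 cm, so 3 shelves suffice.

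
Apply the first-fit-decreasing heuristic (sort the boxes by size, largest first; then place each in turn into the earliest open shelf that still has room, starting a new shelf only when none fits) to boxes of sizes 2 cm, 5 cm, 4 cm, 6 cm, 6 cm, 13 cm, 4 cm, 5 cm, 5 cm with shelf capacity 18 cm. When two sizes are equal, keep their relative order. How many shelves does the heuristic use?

3

Sorted descending: 13, 6, 6, 5, 5, 5, 4, 4, 2.
  13 → shelf 1 (new)  [load 13/18]
  6 → shelf 2 (new)  [load 6/18]
  6 → shelf 2  [load 12/18]
  5 → shelf 1  [load 18/18]
  5 → shelf 2  [load 17/18]
  5 → shelf 3 (new)  [load 5/18]
  4 → shelf 3  [load 9/18]
  4 → shelf 3  [load 13/18]
  2 → shelf 3  [load 15/18]
3 shelves opened.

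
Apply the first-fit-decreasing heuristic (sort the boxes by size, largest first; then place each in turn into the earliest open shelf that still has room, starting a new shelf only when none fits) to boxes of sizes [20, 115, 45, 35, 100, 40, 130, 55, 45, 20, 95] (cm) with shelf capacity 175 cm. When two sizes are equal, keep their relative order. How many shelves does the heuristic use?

Sorted descending: 130, 115, 100, 95, 55, 45, 45, 40, 35, 20, 20.
  130 → shelf 1 (new)  [load 130/175]
  115 → shelf 2 (new)  [load 115/175]
  100 → shelf 3 (new)  [load 100/175]
  95 → shelf 4 (new)  [load 95/175]
  55 → shelf 2  [load 170/175]
  45 → shelf 1  [load 175/175]
  45 → shelf 3  [load 145/175]
  40 → shelf 4  [load 135/175]
  35 → shelf 4  [load 170/175]
  20 → shelf 3  [load 165/175]
  20 → shelf 5 (new)  [load 20/175]
5 shelves opened.

5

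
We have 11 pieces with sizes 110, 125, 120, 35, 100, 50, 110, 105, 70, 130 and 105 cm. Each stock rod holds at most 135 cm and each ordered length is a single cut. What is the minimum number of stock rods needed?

9

Total = 130 + 125 + 120 + 110 + 110 + 105 + 105 + 100 + 70 + 50 + 35 = 1060 cm.
Lower bound: ⌈1060/135⌉ = 8 stock rods.
Also, 9 pieces each exceed 135/2 cm, and no two of those can share a stock rod, so at least 9 stock rods are needed.
A packing using 9 stock rods:
  stock rod 1: 130 = 130
  stock rod 2: 125 = 125
  stock rod 3: 120 = 120
  stock rod 4: 110 = 110
  stock rod 5: 110 = 110
  stock rod 6: 105 = 105
  stock rod 7: 105 = 105
  stock rod 8: 100 + 35 = 135
  stock rod 9: 70 + 50 = 120
This matches the lower bound, so 9 is optimal.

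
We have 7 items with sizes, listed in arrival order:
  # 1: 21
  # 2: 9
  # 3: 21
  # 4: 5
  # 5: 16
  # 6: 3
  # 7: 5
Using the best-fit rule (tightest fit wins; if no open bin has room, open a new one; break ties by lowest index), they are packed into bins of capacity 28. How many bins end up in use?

  21 → bin 1 (new)  [load 21/28]
  9 → bin 2 (new)  [load 9/28]
  21 → bin 3 (new)  [load 21/28]
  5 → bin 1  [load 26/28]
  16 → bin 2  [load 25/28]
  3 → bin 2  [load 28/28]
  5 → bin 3  [load 26/28]
3 bins opened.

3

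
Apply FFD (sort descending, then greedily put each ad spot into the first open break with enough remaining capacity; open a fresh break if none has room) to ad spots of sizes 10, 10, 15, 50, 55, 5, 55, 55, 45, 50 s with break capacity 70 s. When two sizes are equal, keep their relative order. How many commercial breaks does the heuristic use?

6

Sorted descending: 55, 55, 55, 50, 50, 45, 15, 10, 10, 5.
  55 → break 1 (new)  [load 55/70]
  55 → break 2 (new)  [load 55/70]
  55 → break 3 (new)  [load 55/70]
  50 → break 4 (new)  [load 50/70]
  50 → break 5 (new)  [load 50/70]
  45 → break 6 (new)  [load 45/70]
  15 → break 1  [load 70/70]
  10 → break 2  [load 65/70]
  10 → break 3  [load 65/70]
  5 → break 2  [load 70/70]
6 commercial breaks opened.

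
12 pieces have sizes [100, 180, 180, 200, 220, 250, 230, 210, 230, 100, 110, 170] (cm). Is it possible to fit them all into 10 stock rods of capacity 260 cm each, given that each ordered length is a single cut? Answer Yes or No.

No

Total = 2180 cm; ⌈2180/260⌉ = 9.
The bound of 9 does not rule out 10, but exhaustive search shows no assignment into 10 stock rods of capacity 260 cm exists — the minimum is 11.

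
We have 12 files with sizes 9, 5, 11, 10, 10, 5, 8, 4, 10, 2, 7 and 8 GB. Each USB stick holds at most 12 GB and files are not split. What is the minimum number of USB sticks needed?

9

Total = 11 + 10 + 10 + 10 + 9 + 8 + 8 + 7 + 5 + 5 + 4 + 2 = 89 GB.
Lower bound: ⌈89/12⌉ = 8 USB sticks.
A packing using 9 USB sticks:
  USB stick 1: 11 = 11
  USB stick 2: 10 + 2 = 12
  USB stick 3: 10 = 10
  USB stick 4: 10 = 10
  USB stick 5: 9 = 9
  USB stick 6: 8 + 4 = 12
  USB stick 7: 8 = 8
  USB stick 8: 7 + 5 = 12
  USB stick 9: 5 = 5
No arrangement into 8 USB sticks stays within capacity, so 9 is optimal.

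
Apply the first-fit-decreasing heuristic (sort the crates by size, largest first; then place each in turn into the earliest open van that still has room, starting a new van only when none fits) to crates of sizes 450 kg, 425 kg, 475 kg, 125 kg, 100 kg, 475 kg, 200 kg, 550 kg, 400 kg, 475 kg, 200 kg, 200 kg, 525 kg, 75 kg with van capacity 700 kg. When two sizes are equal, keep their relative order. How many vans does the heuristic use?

8

Sorted descending: 550, 525, 475, 475, 475, 450, 425, 400, 200, 200, 200, 125, 100, 75.
  550 → van 1 (new)  [load 550/700]
  525 → van 2 (new)  [load 525/700]
  475 → van 3 (new)  [load 475/700]
  475 → van 4 (new)  [load 475/700]
  475 → van 5 (new)  [load 475/700]
  450 → van 6 (new)  [load 450/700]
  425 → van 7 (new)  [load 425/700]
  400 → van 8 (new)  [load 400/700]
  200 → van 3  [load 675/700]
  200 → van 4  [load 675/700]
  200 → van 5  [load 675/700]
  125 → van 1  [load 675/700]
  100 → van 2  [load 625/700]
  75 → van 2  [load 700/700]
8 vans opened.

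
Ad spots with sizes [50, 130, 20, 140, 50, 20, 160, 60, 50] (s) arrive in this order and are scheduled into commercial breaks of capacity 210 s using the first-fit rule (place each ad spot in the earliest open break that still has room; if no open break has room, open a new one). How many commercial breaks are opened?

  50 → break 1 (new)  [load 50/210]
  130 → break 1  [load 180/210]
  20 → break 1  [load 200/210]
  140 → break 2 (new)  [load 140/210]
  50 → break 2  [load 190/210]
  20 → break 2  [load 210/210]
  160 → break 3 (new)  [load 160/210]
  60 → break 4 (new)  [load 60/210]
  50 → break 3  [load 210/210]
4 commercial breaks opened.

4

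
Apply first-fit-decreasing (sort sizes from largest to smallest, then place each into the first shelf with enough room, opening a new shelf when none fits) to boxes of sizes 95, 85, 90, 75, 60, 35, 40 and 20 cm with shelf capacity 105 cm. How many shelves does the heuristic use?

6

Sorted descending: 95, 90, 85, 75, 60, 40, 35, 20.
  95 → shelf 1 (new)  [load 95/105]
  90 → shelf 2 (new)  [load 90/105]
  85 → shelf 3 (new)  [load 85/105]
  75 → shelf 4 (new)  [load 75/105]
  60 → shelf 5 (new)  [load 60/105]
  40 → shelf 5  [load 100/105]
  35 → shelf 6 (new)  [load 35/105]
  20 → shelf 3  [load 105/105]
6 shelves opened.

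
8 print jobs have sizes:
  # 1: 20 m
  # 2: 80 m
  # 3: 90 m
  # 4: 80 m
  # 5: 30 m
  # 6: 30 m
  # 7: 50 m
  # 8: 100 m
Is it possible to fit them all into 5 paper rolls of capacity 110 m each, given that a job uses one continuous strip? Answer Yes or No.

Yes

A valid assignment using 5 paper rolls:
  roll 1: 100 = 100
  roll 2: 90 + 20 = 110
  roll 3: 80 + 30 = 110
  roll 4: 80 + 30 = 110
  roll 5: 50 = 50
Every load is within 110 m, so 5 paper rolls suffice.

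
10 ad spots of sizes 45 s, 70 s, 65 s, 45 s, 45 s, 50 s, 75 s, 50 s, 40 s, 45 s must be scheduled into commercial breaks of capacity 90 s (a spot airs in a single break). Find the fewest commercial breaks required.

7

Total = 75 + 70 + 65 + 50 + 50 + 45 + 45 + 45 + 45 + 40 = 530 s.
Lower bound: ⌈530/90⌉ = 6 commercial breaks.
A packing using 7 commercial breaks:
  break 1: 75 = 75
  break 2: 70 = 70
  break 3: 65 = 65
  break 4: 50 + 40 = 90
  break 5: 50 = 50
  break 6: 45 + 45 = 90
  break 7: 45 + 45 = 90
No arrangement into 6 commercial breaks stays within capacity, so 7 is optimal.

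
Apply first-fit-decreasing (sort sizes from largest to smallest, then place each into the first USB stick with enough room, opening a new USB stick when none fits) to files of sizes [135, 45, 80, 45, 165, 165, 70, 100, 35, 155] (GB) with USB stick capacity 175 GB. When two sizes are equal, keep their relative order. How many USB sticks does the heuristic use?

6

Sorted descending: 165, 165, 155, 135, 100, 80, 70, 45, 45, 35.
  165 → USB stick 1 (new)  [load 165/175]
  165 → USB stick 2 (new)  [load 165/175]
  155 → USB stick 3 (new)  [load 155/175]
  135 → USB stick 4 (new)  [load 135/175]
  100 → USB stick 5 (new)  [load 100/175]
  80 → USB stick 6 (new)  [load 80/175]
  70 → USB stick 5  [load 170/175]
  45 → USB stick 6  [load 125/175]
  45 → USB stick 6  [load 170/175]
  35 → USB stick 4  [load 170/175]
6 USB sticks opened.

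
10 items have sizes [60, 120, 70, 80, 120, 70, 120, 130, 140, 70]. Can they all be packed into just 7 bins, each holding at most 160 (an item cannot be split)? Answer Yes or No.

No

Total = 980; ⌈980/160⌉ = 7.
The bound of 7 does not rule out 7, but exhaustive search shows no assignment into 7 bins of capacity 160 exists — the minimum is 8.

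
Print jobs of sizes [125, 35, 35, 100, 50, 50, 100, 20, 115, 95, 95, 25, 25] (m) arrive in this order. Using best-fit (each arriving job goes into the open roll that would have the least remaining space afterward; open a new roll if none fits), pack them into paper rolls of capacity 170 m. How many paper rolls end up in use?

  125 → roll 1 (new)  [load 125/170]
  35 → roll 1  [load 160/170]
  35 → roll 2 (new)  [load 35/170]
  100 → roll 2  [load 135/170]
  50 → roll 3 (new)  [load 50/170]
  50 → roll 3  [load 100/170]
  100 → roll 4 (new)  [load 100/170]
  20 → roll 2  [load 155/170]
  115 → roll 5 (new)  [load 115/170]
  95 → roll 6 (new)  [load 95/170]
  95 → roll 7 (new)  [load 95/170]
  25 → roll 5  [load 140/170]
  25 → roll 5  [load 165/170]
7 paper rolls opened.

7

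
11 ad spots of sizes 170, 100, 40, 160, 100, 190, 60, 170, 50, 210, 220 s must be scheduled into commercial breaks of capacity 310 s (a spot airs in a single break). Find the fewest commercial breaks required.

6

Total = 220 + 210 + 190 + 170 + 170 + 160 + 100 + 100 + 60 + 50 + 40 = 1470 s.
Lower bound: ⌈1470/310⌉ = 5 commercial breaks.
Also, 6 ad spots each exceed 155 s, and no two of those can share a break, so at least 6 commercial breaks are needed.
A packing using 6 commercial breaks:
  break 1: 220 + 60 = 280
  break 2: 210 + 100 = 310
  break 3: 190 + 100 = 290
  break 4: 170 + 50 + 40 = 260
  break 5: 170 = 170
  break 6: 160 = 160
This matches the lower bound, so 6 is optimal.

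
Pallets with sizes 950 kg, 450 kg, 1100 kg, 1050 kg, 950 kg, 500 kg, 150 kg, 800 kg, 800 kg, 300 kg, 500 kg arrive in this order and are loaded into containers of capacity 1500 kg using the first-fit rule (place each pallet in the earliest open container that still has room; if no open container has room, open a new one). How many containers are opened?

6

  950 → container 1 (new)  [load 950/1500]
  450 → container 1  [load 1400/1500]
  1100 → container 2 (new)  [load 1100/1500]
  1050 → container 3 (new)  [load 1050/1500]
  950 → container 4 (new)  [load 950/1500]
  500 → container 4  [load 1450/1500]
  150 → container 2  [load 1250/1500]
  800 → container 5 (new)  [load 800/1500]
  800 → container 6 (new)  [load 800/1500]
  300 → container 3  [load 1350/1500]
  500 → container 5  [load 1300/1500]
6 containers opened.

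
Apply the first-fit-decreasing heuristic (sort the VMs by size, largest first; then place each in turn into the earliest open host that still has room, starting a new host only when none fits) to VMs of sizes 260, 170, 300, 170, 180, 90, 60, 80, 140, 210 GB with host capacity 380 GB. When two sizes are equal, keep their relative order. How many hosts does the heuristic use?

5

Sorted descending: 300, 260, 210, 180, 170, 170, 140, 90, 80, 60.
  300 → host 1 (new)  [load 300/380]
  260 → host 2 (new)  [load 260/380]
  210 → host 3 (new)  [load 210/380]
  180 → host 4 (new)  [load 180/380]
  170 → host 3  [load 380/380]
  170 → host 4  [load 350/380]
  140 → host 5 (new)  [load 140/380]
  90 → host 2  [load 350/380]
  80 → host 1  [load 380/380]
  60 → host 5  [load 200/380]
5 hosts opened.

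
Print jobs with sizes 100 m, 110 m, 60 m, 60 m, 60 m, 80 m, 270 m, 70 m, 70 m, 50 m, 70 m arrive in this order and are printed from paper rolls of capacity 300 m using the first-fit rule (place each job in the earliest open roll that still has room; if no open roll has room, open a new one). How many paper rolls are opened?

  100 → roll 1 (new)  [load 100/300]
  110 → roll 1  [load 210/300]
  60 → roll 1  [load 270/300]
  60 → roll 2 (new)  [load 60/300]
  60 → roll 2  [load 120/300]
  80 → roll 2  [load 200/300]
  270 → roll 3 (new)  [load 270/300]
  70 → roll 2  [load 270/300]
  70 → roll 4 (new)  [load 70/300]
  50 → roll 4  [load 120/300]
  70 → roll 4  [load 190/300]
4 paper rolls opened.

4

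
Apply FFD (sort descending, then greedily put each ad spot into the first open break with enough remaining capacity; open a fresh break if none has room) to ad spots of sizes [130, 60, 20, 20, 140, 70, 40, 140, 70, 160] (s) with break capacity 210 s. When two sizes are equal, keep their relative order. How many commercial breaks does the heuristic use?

5

Sorted descending: 160, 140, 140, 130, 70, 70, 60, 40, 20, 20.
  160 → break 1 (new)  [load 160/210]
  140 → break 2 (new)  [load 140/210]
  140 → break 3 (new)  [load 140/210]
  130 → break 4 (new)  [load 130/210]
  70 → break 2  [load 210/210]
  70 → break 3  [load 210/210]
  60 → break 4  [load 190/210]
  40 → break 1  [load 200/210]
  20 → break 4  [load 210/210]
  20 → break 5 (new)  [load 20/210]
5 commercial breaks opened.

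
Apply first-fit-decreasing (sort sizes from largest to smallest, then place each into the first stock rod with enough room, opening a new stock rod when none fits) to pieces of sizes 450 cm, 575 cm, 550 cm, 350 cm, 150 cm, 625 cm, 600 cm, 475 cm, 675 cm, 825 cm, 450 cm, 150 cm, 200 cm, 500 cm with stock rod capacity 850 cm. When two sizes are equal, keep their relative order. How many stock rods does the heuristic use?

Sorted descending: 825, 675, 625, 600, 575, 550, 500, 475, 450, 450, 350, 200, 150, 150.
  825 → stock rod 1 (new)  [load 825/850]
  675 → stock rod 2 (new)  [load 675/850]
  625 → stock rod 3 (new)  [load 625/850]
  600 → stock rod 4 (new)  [load 600/850]
  575 → stock rod 5 (new)  [load 575/850]
  550 → stock rod 6 (new)  [load 550/850]
  500 → stock rod 7 (new)  [load 500/850]
  475 → stock rod 8 (new)  [load 475/850]
  450 → stock rod 9 (new)  [load 450/850]
  450 → stock rod 10 (new)  [load 450/850]
  350 → stock rod 7  [load 850/850]
  200 → stock rod 3  [load 825/850]
  150 → stock rod 2  [load 825/850]
  150 → stock rod 4  [load 750/850]
10 stock rods opened.

10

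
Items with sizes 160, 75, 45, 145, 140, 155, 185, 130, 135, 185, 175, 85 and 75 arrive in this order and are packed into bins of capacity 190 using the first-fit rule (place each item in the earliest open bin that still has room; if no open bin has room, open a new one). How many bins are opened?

11

  160 → bin 1 (new)  [load 160/190]
  75 → bin 2 (new)  [load 75/190]
  45 → bin 2  [load 120/190]
  145 → bin 3 (new)  [load 145/190]
  140 → bin 4 (new)  [load 140/190]
  155 → bin 5 (new)  [load 155/190]
  185 → bin 6 (new)  [load 185/190]
  130 → bin 7 (new)  [load 130/190]
  135 → bin 8 (new)  [load 135/190]
  185 → bin 9 (new)  [load 185/190]
  175 → bin 10 (new)  [load 175/190]
  85 → bin 11 (new)  [load 85/190]
  75 → bin 11  [load 160/190]
11 bins opened.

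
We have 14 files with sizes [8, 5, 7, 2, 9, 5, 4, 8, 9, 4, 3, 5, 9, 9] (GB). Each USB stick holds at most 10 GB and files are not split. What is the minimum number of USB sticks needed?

Total = 9 + 9 + 9 + 9 + 8 + 8 + 7 + 5 + 5 + 5 + 4 + 4 + 3 + 2 = 87 GB.
Lower bound: ⌈87/10⌉ = 9 USB sticks.
A packing using 10 USB sticks:
  USB stick 1: 9 = 9
  USB stick 2: 9 = 9
  USB stick 3: 9 = 9
  USB stick 4: 9 = 9
  USB stick 5: 8 + 2 = 10
  USB stick 6: 8 = 8
  USB stick 7: 7 + 3 = 10
  USB stick 8: 5 + 5 = 10
  USB stick 9: 5 + 4 = 9
  USB stick 10: 4 = 4
No arrangement into 9 USB sticks stays within capacity, so 10 is optimal.

10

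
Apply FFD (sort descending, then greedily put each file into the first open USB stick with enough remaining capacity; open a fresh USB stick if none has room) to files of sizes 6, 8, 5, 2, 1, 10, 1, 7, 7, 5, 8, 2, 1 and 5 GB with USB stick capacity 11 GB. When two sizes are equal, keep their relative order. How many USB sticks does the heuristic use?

7

Sorted descending: 10, 8, 8, 7, 7, 6, 5, 5, 5, 2, 2, 1, 1, 1.
  10 → USB stick 1 (new)  [load 10/11]
  8 → USB stick 2 (new)  [load 8/11]
  8 → USB stick 3 (new)  [load 8/11]
  7 → USB stick 4 (new)  [load 7/11]
  7 → USB stick 5 (new)  [load 7/11]
  6 → USB stick 6 (new)  [load 6/11]
  5 → USB stick 6  [load 11/11]
  5 → USB stick 7 (new)  [load 5/11]
  5 → USB stick 7  [load 10/11]
  2 → USB stick 2  [load 10/11]
  2 → USB stick 3  [load 10/11]
  1 → USB stick 1  [load 11/11]
  1 → USB stick 2  [load 11/11]
  1 → USB stick 3  [load 11/11]
7 USB sticks opened.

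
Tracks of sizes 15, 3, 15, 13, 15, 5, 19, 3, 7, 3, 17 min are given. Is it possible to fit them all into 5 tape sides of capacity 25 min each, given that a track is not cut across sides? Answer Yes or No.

Total = 115 min; ⌈115/25⌉ = 5.
6 tracks each exceed half the capacity and cannot share a side, forcing at least 6 tape sides.
At least 6 tape sides are required, but only 5 are allowed.

No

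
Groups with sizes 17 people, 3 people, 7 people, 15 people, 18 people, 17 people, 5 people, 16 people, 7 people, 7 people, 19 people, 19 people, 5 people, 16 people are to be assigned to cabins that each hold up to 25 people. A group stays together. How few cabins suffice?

Total = 19 + 19 + 18 + 17 + 17 + 16 + 16 + 15 + 7 + 7 + 7 + 5 + 5 + 3 = 171 people.
Lower bound: ⌈171/25⌉ = 7 cabins.
Also, 8 groups each exceed 25/2 people, and no two of those can share a cabin, so at least 8 cabins are needed.
A packing using 8 cabins:
  cabin 1: 19 + 5 = 24
  cabin 2: 19 + 5 = 24
  cabin 3: 18 + 7 = 25
  cabin 4: 17 + 7 = 24
  cabin 5: 17 + 7 = 24
  cabin 6: 16 + 3 = 19
  cabin 7: 16 = 16
  cabin 8: 15 = 15
This matches the lower bound, so 8 is optimal.

8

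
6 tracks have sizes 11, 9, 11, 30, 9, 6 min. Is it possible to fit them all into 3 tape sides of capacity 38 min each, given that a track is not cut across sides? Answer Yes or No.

A valid assignment using 3 tape sides:
  side 1: 30 + 6 = 36
  side 2: 11 + 11 + 9 = 31
  side 3: 9 = 9
Every load is within 38 min, so 3 tape sides suffice.

Yes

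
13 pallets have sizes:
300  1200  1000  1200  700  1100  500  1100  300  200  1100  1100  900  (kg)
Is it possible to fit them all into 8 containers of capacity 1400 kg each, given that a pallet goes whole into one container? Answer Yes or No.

Total = 10700 kg; ⌈10700/1400⌉ = 8.
The bound of 8 does not rule out 8, but exhaustive search shows no assignment into 8 containers of capacity 1400 kg exists — the minimum is 9.

No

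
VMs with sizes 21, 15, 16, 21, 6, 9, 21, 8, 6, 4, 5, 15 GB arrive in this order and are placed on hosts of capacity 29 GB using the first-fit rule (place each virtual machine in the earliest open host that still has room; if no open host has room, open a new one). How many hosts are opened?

6

  21 → host 1 (new)  [load 21/29]
  15 → host 2 (new)  [load 15/29]
  16 → host 3 (new)  [load 16/29]
  21 → host 4 (new)  [load 21/29]
  6 → host 1  [load 27/29]
  9 → host 2  [load 24/29]
  21 → host 5 (new)  [load 21/29]
  8 → host 3  [load 24/29]
  6 → host 4  [load 27/29]
  4 → host 2  [load 28/29]
  5 → host 3  [load 29/29]
  15 → host 6 (new)  [load 15/29]
6 hosts opened.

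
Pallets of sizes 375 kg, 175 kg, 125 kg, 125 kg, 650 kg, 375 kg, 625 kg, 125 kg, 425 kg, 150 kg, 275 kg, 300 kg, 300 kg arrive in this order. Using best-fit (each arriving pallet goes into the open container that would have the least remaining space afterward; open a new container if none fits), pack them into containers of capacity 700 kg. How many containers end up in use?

7

  375 → container 1 (new)  [load 375/700]
  175 → container 1  [load 550/700]
  125 → container 1  [load 675/700]
  125 → container 2 (new)  [load 125/700]
  650 → container 3 (new)  [load 650/700]
  375 → container 2  [load 500/700]
  625 → container 4 (new)  [load 625/700]
  125 → container 2  [load 625/700]
  425 → container 5 (new)  [load 425/700]
  150 → container 5  [load 575/700]
  275 → container 6 (new)  [load 275/700]
  300 → container 6  [load 575/700]
  300 → container 7 (new)  [load 300/700]
7 containers opened.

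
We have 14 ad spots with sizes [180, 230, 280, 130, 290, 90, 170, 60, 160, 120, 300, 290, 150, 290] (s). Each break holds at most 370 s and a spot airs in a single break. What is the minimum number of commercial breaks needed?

9

Total = 300 + 290 + 290 + 290 + 280 + 230 + 180 + 170 + 160 + 150 + 130 + 120 + 90 + 60 = 2740 s.
Lower bound: ⌈2740/370⌉ = 8 commercial breaks.
A packing using 9 commercial breaks:
  break 1: 300 + 60 = 360
  break 2: 290 = 290
  break 3: 290 = 290
  break 4: 290 = 290
  break 5: 280 + 90 = 370
  break 6: 230 + 130 = 360
  break 7: 180 + 170 = 350
  break 8: 160 + 150 = 310
  break 9: 120 = 120
No arrangement into 8 commercial breaks stays within capacity, so 9 is optimal.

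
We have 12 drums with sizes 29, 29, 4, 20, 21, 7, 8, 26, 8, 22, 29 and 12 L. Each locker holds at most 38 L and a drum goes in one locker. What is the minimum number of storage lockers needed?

7

Total = 29 + 29 + 29 + 26 + 22 + 21 + 20 + 12 + 8 + 8 + 7 + 4 = 215 L.
Lower bound: ⌈215/38⌉ = 6 storage lockers.
Also, 7 drums each exceed 19 L, and no two of those can share a locker, so at least 7 storage lockers are needed.
A packing using 7 storage lockers:
  locker 1: 29 + 8 = 37
  locker 2: 29 + 8 = 37
  locker 3: 29 + 7 = 36
  locker 4: 26 + 12 = 38
  locker 5: 22 + 4 = 26
  locker 6: 21 = 21
  locker 7: 20 = 20
This matches the lower bound, so 7 is optimal.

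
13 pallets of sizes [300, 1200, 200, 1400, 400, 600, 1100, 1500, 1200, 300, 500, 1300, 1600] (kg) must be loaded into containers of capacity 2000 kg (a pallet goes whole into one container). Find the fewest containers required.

Total = 1600 + 1500 + 1400 + 1300 + 1200 + 1200 + 1100 + 600 + 500 + 400 + 300 + 300 + 200 = 11600 kg.
Lower bound: ⌈11600/2000⌉ = 6 containers.
Also, 7 pallets each exceed 1000 kg, and no two of those can share a container, so at least 7 containers are needed.
A packing using 7 containers:
  container 1: 1600 + 400 = 2000
  container 2: 1500 + 500 = 2000
  container 3: 1400 + 600 = 2000
  container 4: 1300 + 300 + 300 = 1900
  container 5: 1200 + 200 = 1400
  container 6: 1200 = 1200
  container 7: 1100 = 1100
This matches the lower bound, so 7 is optimal.

7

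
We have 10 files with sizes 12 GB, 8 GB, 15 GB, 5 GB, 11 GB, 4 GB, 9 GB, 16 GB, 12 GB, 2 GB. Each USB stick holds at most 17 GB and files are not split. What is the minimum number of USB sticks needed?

Total = 16 + 15 + 12 + 12 + 11 + 9 + 8 + 5 + 4 + 2 = 94 GB.
Lower bound: ⌈94/17⌉ = 6 USB sticks.
A packing using 6 USB sticks:
  USB stick 1: 16 = 16
  USB stick 2: 15 + 2 = 17
  USB stick 3: 12 + 5 = 17
  USB stick 4: 12 + 4 = 16
  USB stick 5: 11 = 11
  USB stick 6: 9 + 8 = 17
This matches the lower bound, so 6 is optimal.

6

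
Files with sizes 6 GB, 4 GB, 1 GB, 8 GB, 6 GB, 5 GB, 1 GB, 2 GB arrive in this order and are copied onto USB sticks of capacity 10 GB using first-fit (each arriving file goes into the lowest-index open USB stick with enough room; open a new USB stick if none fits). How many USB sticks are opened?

  6 → USB stick 1 (new)  [load 6/10]
  4 → USB stick 1  [load 10/10]
  1 → USB stick 2 (new)  [load 1/10]
  8 → USB stick 2  [load 9/10]
  6 → USB stick 3 (new)  [load 6/10]
  5 → USB stick 4 (new)  [load 5/10]
  1 → USB stick 2  [load 10/10]
  2 → USB stick 3  [load 8/10]
4 USB sticks opened.

4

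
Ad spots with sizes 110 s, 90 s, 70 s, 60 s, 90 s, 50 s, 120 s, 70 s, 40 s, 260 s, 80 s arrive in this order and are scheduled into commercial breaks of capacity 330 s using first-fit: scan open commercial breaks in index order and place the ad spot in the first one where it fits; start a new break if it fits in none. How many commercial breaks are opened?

  110 → break 1 (new)  [load 110/330]
  90 → break 1  [load 200/330]
  70 → break 1  [load 270/330]
  60 → break 1  [load 330/330]
  90 → break 2 (new)  [load 90/330]
  50 → break 2  [load 140/330]
  120 → break 2  [load 260/330]
  70 → break 2  [load 330/330]
  40 → break 3 (new)  [load 40/330]
  260 → break 3  [load 300/330]
  80 → break 4 (new)  [load 80/330]
4 commercial breaks opened.

4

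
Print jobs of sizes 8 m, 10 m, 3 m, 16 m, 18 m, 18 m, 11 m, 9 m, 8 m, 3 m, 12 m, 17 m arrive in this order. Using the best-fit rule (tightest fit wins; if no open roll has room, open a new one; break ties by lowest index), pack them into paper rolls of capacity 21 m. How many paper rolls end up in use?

7

  8 → roll 1 (new)  [load 8/21]
  10 → roll 1  [load 18/21]
  3 → roll 1  [load 21/21]
  16 → roll 2 (new)  [load 16/21]
  18 → roll 3 (new)  [load 18/21]
  18 → roll 4 (new)  [load 18/21]
  11 → roll 5 (new)  [load 11/21]
  9 → roll 5  [load 20/21]
  8 → roll 6 (new)  [load 8/21]
  3 → roll 3  [load 21/21]
  12 → roll 6  [load 20/21]
  17 → roll 7 (new)  [load 17/21]
7 paper rolls opened.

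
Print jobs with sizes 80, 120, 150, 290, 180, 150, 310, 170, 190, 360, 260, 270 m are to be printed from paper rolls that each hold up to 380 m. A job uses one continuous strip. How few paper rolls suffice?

Total = 360 + 310 + 290 + 270 + 260 + 190 + 180 + 170 + 150 + 150 + 120 + 80 = 2530 m.
Lower bound: ⌈2530/380⌉ = 7 paper rolls.
A packing using 8 paper rolls:
  roll 1: 360 = 360
  roll 2: 310 = 310
  roll 3: 290 + 80 = 370
  roll 4: 270 = 270
  roll 5: 260 + 120 = 380
  roll 6: 190 + 180 = 370
  roll 7: 170 + 150 = 320
  roll 8: 150 = 150
No arrangement into 7 paper rolls stays within capacity, so 8 is optimal.

8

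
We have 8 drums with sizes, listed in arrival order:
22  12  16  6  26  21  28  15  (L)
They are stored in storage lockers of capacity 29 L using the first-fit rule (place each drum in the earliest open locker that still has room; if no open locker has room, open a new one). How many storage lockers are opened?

6

  22 → locker 1 (new)  [load 22/29]
  12 → locker 2 (new)  [load 12/29]
  16 → locker 2  [load 28/29]
  6 → locker 1  [load 28/29]
  26 → locker 3 (new)  [load 26/29]
  21 → locker 4 (new)  [load 21/29]
  28 → locker 5 (new)  [load 28/29]
  15 → locker 6 (new)  [load 15/29]
6 storage lockers opened.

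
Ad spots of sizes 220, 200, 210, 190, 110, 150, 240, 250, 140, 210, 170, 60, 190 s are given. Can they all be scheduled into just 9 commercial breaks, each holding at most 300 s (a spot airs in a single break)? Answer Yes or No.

No

Total = 2340 s; ⌈2340/300⌉ = 8.
9 ad spots each exceed half the capacity and cannot share a break, forcing at least 9 commercial breaks.
The bound of 9 does not rule out 9, but exhaustive search shows no assignment into 9 commercial breaks of capacity 300 s exists — the minimum is 10.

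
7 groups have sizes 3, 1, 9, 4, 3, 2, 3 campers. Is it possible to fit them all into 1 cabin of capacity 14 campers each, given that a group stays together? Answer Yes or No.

Total = 25 campers; ⌈25/14⌉ = 2.
At least 2 cabins are required, but only 1 is allowed.

No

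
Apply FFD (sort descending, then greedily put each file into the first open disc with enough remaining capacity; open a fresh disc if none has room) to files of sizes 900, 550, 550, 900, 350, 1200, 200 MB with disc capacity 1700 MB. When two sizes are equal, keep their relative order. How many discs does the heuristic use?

3

Sorted descending: 1200, 900, 900, 550, 550, 350, 200.
  1200 → disc 1 (new)  [load 1200/1700]
  900 → disc 2 (new)  [load 900/1700]
  900 → disc 3 (new)  [load 900/1700]
  550 → disc 2  [load 1450/1700]
  550 → disc 3  [load 1450/1700]
  350 → disc 1  [load 1550/1700]
  200 → disc 2  [load 1650/1700]
3 discs opened.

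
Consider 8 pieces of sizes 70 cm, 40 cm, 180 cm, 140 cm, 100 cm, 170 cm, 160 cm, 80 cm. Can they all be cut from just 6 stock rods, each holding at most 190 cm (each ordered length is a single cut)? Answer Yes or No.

Yes

A valid assignment using 6 stock rods:
  stock rod 1: 180 = 180
  stock rod 2: 170 = 170
  stock rod 3: 160 = 160
  stock rod 4: 140 + 40 = 180
  stock rod 5: 100 + 80 = 180
  stock rod 6: 70 = 70
Every load is within 190 cm, so 6 stock rods suffice.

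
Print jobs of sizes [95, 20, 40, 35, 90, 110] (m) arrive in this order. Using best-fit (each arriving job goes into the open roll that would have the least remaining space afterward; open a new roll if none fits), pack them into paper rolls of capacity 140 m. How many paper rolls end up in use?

4

  95 → roll 1 (new)  [load 95/140]
  20 → roll 1  [load 115/140]
  40 → roll 2 (new)  [load 40/140]
  35 → roll 2  [load 75/140]
  90 → roll 3 (new)  [load 90/140]
  110 → roll 4 (new)  [load 110/140]
4 paper rolls opened.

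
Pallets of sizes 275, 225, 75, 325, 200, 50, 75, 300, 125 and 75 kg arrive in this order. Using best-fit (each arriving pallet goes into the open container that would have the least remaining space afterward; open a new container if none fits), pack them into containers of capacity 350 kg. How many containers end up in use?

6

  275 → container 1 (new)  [load 275/350]
  225 → container 2 (new)  [load 225/350]
  75 → container 1  [load 350/350]
  325 → container 3 (new)  [load 325/350]
  200 → container 4 (new)  [load 200/350]
  50 → container 2  [load 275/350]
  75 → container 2  [load 350/350]
  300 → container 5 (new)  [load 300/350]
  125 → container 4  [load 325/350]
  75 → container 6 (new)  [load 75/350]
6 containers opened.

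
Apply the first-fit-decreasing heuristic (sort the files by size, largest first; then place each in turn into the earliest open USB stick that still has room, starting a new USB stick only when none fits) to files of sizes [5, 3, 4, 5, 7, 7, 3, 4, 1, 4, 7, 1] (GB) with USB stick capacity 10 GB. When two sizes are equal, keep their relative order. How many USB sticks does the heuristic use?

6

Sorted descending: 7, 7, 7, 5, 5, 4, 4, 4, 3, 3, 1, 1.
  7 → USB stick 1 (new)  [load 7/10]
  7 → USB stick 2 (new)  [load 7/10]
  7 → USB stick 3 (new)  [load 7/10]
  5 → USB stick 4 (new)  [load 5/10]
  5 → USB stick 4  [load 10/10]
  4 → USB stick 5 (new)  [load 4/10]
  4 → USB stick 5  [load 8/10]
  4 → USB stick 6 (new)  [load 4/10]
  3 → USB stick 1  [load 10/10]
  3 → USB stick 2  [load 10/10]
  1 → USB stick 3  [load 8/10]
  1 → USB stick 3  [load 9/10]
6 USB sticks opened.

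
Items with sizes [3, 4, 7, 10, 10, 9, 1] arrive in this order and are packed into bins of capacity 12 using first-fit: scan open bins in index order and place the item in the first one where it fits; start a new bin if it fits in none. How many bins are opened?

5

  3 → bin 1 (new)  [load 3/12]
  4 → bin 1  [load 7/12]
  7 → bin 2 (new)  [load 7/12]
  10 → bin 3 (new)  [load 10/12]
  10 → bin 4 (new)  [load 10/12]
  9 → bin 5 (new)  [load 9/12]
  1 → bin 1  [load 8/12]
5 bins opened.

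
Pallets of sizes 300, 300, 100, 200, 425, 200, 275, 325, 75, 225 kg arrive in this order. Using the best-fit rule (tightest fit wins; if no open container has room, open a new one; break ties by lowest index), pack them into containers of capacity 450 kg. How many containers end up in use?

  300 → container 1 (new)  [load 300/450]
  300 → container 2 (new)  [load 300/450]
  100 → container 1  [load 400/450]
  200 → container 3 (new)  [load 200/450]
  425 → container 4 (new)  [load 425/450]
  200 → container 3  [load 400/450]
  275 → container 5 (new)  [load 275/450]
  325 → container 6 (new)  [load 325/450]
  75 → container 6  [load 400/450]
  225 → container 7 (new)  [load 225/450]
7 containers opened.

7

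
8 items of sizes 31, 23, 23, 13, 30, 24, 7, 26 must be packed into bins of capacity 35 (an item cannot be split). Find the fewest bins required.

7

Total = 31 + 30 + 26 + 24 + 23 + 23 + 13 + 7 = 177.
Lower bound: ⌈177/35⌉ = 6 bins.
A packing using 7 bins:
  bin 1: 31 = 31
  bin 2: 30 = 30
  bin 3: 26 + 7 = 33
  bin 4: 24 = 24
  bin 5: 23 = 23
  bin 6: 23 = 23
  bin 7: 13 = 13
No arrangement into 6 bins stays within capacity, so 7 is optimal.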